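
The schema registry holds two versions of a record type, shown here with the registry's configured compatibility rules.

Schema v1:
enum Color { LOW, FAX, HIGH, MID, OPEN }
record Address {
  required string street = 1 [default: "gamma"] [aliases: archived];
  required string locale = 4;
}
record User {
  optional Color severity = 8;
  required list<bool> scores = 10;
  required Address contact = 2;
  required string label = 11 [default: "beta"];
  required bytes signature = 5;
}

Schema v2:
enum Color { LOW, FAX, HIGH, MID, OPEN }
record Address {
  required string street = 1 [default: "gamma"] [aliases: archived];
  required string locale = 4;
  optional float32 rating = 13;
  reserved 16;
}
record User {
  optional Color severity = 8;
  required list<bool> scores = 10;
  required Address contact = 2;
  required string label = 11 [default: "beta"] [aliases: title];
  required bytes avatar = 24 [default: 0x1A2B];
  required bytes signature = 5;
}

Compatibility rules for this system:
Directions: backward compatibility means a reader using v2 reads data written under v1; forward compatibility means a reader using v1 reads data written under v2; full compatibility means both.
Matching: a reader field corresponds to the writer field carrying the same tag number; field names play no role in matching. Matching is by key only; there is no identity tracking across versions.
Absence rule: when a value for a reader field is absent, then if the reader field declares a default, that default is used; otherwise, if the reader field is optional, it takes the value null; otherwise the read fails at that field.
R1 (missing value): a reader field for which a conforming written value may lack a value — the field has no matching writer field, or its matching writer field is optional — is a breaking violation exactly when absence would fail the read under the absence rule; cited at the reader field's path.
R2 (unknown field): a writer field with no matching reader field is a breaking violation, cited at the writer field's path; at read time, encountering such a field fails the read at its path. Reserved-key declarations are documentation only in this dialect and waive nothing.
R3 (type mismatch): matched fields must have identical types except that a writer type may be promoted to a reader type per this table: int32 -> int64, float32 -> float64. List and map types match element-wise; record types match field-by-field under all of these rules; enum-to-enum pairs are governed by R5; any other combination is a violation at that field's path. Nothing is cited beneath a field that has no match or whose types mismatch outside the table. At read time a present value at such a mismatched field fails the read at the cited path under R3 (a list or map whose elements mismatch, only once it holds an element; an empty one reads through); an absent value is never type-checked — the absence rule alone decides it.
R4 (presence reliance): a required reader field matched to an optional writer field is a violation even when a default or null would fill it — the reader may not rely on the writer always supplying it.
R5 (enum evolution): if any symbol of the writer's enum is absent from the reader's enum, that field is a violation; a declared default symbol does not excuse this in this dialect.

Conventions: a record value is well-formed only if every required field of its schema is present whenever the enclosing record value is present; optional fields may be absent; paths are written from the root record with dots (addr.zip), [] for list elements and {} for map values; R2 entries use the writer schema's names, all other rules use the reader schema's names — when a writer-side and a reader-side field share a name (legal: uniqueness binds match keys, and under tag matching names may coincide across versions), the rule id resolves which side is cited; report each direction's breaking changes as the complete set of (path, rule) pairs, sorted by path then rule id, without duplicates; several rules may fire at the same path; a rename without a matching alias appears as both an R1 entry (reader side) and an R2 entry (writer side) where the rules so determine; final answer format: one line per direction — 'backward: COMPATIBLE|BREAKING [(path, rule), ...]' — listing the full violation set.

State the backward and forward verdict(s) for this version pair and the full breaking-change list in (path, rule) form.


the writer's type comes first in each User pair
backward analysis of User with v2 as reader and v1 as writer:
  writer optional, Color -> Color: reader severity maps from writer severity
  writer required, list<bool> -> list<bool>: reader scores maps from writer scores
  writer required, Address -> Address: reader contact maps from writer contact
  writer required, string -> string: reader label maps from writer label
  no writer field matches reader avatar
  writer required, bytes -> bytes: reader signature maps from writer signature
  writer required, string -> string: reader contact.street maps from writer contact.street
  writer required, string -> string: reader contact.locale maps from writer contact.locale
  no writer field matches reader contact.rating
  => backward: COMPATIBLE
forward analysis of User with v1 as reader and v2 as writer:
  writer optional, Color -> Color: reader severity maps from writer severity
  writer required, list<bool> -> list<bool>: reader scores maps from writer scores
  writer required, Address -> Address: reader contact maps from writer contact
  writer required, string -> string: reader label maps from writer label
  writer required, bytes -> bytes: reader signature maps from writer signature
  writer avatar: unknown to reader
  writer required, string -> string: reader contact.street maps from writer contact.street
  writer required, string -> string: reader contact.locale maps from writer contact.locale
  writer contact.rating: unknown to reader
  breaking: (avatar, R2)
  breaking: (contact.rating, R2)
  => forward verdict for User: BREAKING, 2 violation(s)

backward: COMPATIBLE []; forward: BREAKING [(avatar, R2), (contact.rating, R2)]


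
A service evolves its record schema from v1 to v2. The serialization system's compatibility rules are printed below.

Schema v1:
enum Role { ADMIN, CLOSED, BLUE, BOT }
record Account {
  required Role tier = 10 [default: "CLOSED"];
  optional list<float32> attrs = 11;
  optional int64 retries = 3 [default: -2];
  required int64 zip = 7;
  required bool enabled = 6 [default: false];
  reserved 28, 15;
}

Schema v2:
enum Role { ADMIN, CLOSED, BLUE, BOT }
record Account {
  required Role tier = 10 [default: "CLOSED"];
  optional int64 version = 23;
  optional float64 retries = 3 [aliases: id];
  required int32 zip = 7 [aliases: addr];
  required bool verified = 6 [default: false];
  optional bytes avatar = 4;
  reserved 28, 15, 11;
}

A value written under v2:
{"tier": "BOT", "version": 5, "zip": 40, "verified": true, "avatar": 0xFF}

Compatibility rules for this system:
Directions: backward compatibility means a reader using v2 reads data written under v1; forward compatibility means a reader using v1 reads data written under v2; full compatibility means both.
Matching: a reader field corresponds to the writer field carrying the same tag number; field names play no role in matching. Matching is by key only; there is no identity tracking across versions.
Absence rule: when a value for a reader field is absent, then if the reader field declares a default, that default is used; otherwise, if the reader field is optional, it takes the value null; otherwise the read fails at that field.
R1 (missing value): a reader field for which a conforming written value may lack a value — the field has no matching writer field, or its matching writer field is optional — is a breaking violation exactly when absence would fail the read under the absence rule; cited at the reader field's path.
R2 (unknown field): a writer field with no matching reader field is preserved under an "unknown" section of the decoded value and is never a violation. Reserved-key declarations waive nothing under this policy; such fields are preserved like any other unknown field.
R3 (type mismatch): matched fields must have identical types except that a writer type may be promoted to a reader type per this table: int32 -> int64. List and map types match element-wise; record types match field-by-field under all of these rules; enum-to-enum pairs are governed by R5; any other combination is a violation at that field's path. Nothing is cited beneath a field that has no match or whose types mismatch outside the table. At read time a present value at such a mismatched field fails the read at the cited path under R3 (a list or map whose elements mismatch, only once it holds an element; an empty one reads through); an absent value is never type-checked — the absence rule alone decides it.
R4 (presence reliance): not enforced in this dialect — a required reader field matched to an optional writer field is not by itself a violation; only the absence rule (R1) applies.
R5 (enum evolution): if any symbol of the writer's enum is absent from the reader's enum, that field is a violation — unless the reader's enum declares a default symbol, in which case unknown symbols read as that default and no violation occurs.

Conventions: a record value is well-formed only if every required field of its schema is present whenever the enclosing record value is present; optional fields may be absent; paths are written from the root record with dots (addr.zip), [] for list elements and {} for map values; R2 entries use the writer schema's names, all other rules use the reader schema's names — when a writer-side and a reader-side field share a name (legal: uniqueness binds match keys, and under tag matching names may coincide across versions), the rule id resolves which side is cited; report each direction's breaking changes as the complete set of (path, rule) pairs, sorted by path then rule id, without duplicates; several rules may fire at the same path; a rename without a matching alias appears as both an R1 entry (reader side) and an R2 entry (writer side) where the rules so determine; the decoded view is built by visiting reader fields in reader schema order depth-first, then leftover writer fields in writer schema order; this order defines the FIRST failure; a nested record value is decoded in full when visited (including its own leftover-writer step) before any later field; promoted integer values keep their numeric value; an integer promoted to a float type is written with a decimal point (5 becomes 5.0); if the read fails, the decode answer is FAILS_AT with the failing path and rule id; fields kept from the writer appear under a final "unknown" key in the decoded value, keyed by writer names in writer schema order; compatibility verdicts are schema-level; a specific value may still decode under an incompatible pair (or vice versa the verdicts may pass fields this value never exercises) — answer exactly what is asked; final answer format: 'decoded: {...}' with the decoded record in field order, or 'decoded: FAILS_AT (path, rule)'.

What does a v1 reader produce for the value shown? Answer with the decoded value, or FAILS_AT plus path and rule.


decoded: {"tier": "BOT", "attrs": null, "retries": -2, "zip": 40, "enabled": true, "unknown": {"version": 5, "avatar": 0xFF}}

arrows below run writer -> reader for Account
decoding the Account value with the v1 reader:
  tier := "BOT"
  attrs := null (absent, optional -> null)
  retries := -2 (absent -> default)
  zip := 40 (int32 -> int64)
  enabled := true (from writer verified)
  writer version: kept under "unknown"
  writer avatar: kept under "unknown"
  => decoded: {"tier": "BOT", "attrs": null, "retries": -2, "zip": 40, "enabled": true, "unknown": {"version": 5, "avatar": 0xFF}}
remaining Account differences; none change what is asked:
  field zip in record Account: type int64 changed to int32 -> shifts the Account verdicts, not this decode
  renamed field enabled to verified in record Account -> triggers nothing under the printed rules; the Account answer is the same either way
  field retries in record Account: type int64 changed to float64 (its default is dropped) -> shifts the Account verdicts, not this decode
  removed field attrs from record Account (its key 11 joins the reserved list) -> triggers nothing under the printed rules; the Account answer is the same either way


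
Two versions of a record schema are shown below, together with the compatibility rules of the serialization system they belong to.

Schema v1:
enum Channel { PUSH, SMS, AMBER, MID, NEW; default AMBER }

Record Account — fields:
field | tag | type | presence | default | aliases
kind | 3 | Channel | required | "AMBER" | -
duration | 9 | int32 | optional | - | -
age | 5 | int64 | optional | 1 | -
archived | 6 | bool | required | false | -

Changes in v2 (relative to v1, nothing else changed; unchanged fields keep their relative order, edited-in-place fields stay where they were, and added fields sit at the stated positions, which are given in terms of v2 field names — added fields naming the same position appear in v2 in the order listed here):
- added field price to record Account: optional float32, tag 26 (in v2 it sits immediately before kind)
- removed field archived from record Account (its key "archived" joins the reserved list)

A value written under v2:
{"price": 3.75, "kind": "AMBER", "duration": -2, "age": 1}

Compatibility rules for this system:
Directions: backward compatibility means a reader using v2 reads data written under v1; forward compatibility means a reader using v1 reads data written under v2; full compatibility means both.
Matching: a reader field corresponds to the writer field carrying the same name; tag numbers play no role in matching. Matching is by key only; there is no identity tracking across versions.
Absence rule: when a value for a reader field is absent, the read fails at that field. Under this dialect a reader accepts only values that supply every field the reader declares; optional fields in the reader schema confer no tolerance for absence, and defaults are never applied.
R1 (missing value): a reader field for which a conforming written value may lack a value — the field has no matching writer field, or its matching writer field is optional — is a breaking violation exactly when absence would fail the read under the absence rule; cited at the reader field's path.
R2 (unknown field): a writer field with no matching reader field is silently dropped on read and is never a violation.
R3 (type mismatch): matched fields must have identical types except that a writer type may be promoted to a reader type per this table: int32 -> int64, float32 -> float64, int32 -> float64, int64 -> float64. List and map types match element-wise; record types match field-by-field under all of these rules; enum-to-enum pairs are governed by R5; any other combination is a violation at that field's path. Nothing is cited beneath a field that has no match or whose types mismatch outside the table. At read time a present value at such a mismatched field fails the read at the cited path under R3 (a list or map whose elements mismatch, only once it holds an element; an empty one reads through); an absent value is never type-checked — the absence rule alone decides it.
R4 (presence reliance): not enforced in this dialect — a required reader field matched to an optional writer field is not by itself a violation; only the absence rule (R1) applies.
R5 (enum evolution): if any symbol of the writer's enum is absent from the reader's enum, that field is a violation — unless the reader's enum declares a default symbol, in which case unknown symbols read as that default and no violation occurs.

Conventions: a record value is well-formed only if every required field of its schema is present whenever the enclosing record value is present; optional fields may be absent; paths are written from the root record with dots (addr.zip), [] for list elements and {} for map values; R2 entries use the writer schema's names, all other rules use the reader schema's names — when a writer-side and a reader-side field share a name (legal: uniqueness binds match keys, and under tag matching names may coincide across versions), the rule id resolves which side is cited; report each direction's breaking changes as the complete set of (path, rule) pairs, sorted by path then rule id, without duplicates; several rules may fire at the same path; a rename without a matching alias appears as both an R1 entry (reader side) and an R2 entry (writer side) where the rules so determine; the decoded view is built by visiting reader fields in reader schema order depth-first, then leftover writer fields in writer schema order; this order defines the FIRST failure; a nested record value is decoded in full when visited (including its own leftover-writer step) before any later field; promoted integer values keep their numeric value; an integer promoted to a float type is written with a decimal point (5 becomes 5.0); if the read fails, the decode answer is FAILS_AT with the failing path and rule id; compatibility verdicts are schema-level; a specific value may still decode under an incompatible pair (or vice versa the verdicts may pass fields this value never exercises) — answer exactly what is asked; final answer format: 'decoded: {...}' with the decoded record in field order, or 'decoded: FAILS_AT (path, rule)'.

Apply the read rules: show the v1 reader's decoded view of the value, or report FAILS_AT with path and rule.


decoded: FAILS_AT (archived, R1)

the writer's type comes first in each Account pair
decoding the Account value with the v1 reader:
  kind := "AMBER"
  duration := -2
  age := 1
  read fails at archived under R1 (no fill)
  => FAILS_AT (archived, R1)
diffs on Account not affecting the asked answer:
  added field price to record Account: optional float32, tag 26 (in v2 it sits immediately before kind) -> matters for Account compatibility verdicts, not for this value's decode


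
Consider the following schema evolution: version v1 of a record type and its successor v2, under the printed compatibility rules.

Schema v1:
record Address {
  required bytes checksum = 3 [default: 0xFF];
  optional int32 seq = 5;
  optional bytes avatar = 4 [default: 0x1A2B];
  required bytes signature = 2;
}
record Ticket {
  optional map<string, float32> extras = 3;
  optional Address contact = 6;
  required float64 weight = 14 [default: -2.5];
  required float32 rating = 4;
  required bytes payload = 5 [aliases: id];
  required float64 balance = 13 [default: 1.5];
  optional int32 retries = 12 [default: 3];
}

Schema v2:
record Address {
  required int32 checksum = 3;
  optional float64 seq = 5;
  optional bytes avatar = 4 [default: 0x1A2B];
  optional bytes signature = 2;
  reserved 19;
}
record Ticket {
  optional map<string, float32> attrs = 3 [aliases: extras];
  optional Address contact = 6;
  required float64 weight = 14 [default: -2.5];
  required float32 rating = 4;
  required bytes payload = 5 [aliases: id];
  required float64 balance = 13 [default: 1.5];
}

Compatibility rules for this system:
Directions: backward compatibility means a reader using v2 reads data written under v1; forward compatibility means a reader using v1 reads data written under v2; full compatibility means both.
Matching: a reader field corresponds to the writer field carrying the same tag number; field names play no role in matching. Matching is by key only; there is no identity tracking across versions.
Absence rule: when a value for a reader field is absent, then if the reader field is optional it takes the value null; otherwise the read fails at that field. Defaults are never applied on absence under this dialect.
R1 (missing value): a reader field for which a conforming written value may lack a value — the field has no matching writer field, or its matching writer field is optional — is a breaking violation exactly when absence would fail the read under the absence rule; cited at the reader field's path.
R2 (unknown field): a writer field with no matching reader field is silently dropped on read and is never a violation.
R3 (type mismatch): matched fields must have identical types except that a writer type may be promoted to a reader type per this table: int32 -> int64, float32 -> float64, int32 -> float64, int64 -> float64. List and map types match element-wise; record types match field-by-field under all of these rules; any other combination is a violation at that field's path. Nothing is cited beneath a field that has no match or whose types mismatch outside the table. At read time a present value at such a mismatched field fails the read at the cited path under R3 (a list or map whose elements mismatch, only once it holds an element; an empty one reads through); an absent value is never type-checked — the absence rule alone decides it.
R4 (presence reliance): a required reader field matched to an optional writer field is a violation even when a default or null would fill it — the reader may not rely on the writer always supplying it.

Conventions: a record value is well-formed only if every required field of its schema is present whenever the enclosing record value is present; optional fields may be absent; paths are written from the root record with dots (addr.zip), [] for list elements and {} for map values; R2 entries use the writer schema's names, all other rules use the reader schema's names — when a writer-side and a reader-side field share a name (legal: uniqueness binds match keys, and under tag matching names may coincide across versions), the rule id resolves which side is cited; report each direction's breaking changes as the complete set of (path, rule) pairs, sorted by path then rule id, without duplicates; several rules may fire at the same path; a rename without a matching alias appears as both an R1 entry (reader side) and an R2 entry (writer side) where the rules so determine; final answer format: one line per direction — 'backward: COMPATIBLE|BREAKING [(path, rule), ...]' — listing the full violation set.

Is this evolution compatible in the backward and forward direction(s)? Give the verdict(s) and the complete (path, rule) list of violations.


backward: BREAKING [(contact.checksum, R3)]; forward: BREAKING [(contact.checksum, R3), (contact.seq, R3), (contact.signature, R1), (contact.signature, R4)]

each type pair in Ticket: writer, then reader
backward analysis of Ticket with v2 as reader and v1 as writer:
  map<string, float32> -> map<string, float32>, writer optional: attrs aligns to extras
  Address -> Address, writer optional: contact aligns to contact
  float64 -> float64, writer required: weight aligns to weight
  float32 -> float32, writer required: rating aligns to rating
  bytes -> bytes, writer required: payload aligns to payload
  float64 -> float64, writer required: balance aligns to balance
  writer field retries has no reader counterpart
  bytes -> int32, writer required: contact.checksum aligns to contact.checksum
  int32 -> float64, writer optional: contact.seq aligns to contact.seq
  bytes -> bytes, writer optional: contact.avatar aligns to contact.avatar
  bytes -> bytes, writer required: contact.signature aligns to contact.signature
  R3 fires at contact.checksum
  => backward verdict for Ticket: BREAKING, 1 violation(s)
forward analysis of Ticket with v1 as reader and v2 as writer:
  map<string, float32> -> map<string, float32>, writer optional: extras aligns to attrs
  Address -> Address, writer optional: contact aligns to contact
  float64 -> float64, writer required: weight aligns to weight
  float32 -> float32, writer required: rating aligns to rating
  bytes -> bytes, writer required: payload aligns to payload
  float64 -> float64, writer required: balance aligns to balance
  retries: no writer-side match
  int32 -> bytes, writer required: contact.checksum aligns to contact.checksum
  float64 -> int32, writer optional: contact.seq aligns to contact.seq
  bytes -> bytes, writer optional: contact.avatar aligns to contact.avatar
  bytes -> bytes, writer optional: contact.signature aligns to contact.signature
  R3 fires at contact.checksum
  R3 fires at contact.seq
  R1 fires at contact.signature
  R4 fires at contact.signature
  => forward verdict for Ticket: BREAKING, 4 violation(s)


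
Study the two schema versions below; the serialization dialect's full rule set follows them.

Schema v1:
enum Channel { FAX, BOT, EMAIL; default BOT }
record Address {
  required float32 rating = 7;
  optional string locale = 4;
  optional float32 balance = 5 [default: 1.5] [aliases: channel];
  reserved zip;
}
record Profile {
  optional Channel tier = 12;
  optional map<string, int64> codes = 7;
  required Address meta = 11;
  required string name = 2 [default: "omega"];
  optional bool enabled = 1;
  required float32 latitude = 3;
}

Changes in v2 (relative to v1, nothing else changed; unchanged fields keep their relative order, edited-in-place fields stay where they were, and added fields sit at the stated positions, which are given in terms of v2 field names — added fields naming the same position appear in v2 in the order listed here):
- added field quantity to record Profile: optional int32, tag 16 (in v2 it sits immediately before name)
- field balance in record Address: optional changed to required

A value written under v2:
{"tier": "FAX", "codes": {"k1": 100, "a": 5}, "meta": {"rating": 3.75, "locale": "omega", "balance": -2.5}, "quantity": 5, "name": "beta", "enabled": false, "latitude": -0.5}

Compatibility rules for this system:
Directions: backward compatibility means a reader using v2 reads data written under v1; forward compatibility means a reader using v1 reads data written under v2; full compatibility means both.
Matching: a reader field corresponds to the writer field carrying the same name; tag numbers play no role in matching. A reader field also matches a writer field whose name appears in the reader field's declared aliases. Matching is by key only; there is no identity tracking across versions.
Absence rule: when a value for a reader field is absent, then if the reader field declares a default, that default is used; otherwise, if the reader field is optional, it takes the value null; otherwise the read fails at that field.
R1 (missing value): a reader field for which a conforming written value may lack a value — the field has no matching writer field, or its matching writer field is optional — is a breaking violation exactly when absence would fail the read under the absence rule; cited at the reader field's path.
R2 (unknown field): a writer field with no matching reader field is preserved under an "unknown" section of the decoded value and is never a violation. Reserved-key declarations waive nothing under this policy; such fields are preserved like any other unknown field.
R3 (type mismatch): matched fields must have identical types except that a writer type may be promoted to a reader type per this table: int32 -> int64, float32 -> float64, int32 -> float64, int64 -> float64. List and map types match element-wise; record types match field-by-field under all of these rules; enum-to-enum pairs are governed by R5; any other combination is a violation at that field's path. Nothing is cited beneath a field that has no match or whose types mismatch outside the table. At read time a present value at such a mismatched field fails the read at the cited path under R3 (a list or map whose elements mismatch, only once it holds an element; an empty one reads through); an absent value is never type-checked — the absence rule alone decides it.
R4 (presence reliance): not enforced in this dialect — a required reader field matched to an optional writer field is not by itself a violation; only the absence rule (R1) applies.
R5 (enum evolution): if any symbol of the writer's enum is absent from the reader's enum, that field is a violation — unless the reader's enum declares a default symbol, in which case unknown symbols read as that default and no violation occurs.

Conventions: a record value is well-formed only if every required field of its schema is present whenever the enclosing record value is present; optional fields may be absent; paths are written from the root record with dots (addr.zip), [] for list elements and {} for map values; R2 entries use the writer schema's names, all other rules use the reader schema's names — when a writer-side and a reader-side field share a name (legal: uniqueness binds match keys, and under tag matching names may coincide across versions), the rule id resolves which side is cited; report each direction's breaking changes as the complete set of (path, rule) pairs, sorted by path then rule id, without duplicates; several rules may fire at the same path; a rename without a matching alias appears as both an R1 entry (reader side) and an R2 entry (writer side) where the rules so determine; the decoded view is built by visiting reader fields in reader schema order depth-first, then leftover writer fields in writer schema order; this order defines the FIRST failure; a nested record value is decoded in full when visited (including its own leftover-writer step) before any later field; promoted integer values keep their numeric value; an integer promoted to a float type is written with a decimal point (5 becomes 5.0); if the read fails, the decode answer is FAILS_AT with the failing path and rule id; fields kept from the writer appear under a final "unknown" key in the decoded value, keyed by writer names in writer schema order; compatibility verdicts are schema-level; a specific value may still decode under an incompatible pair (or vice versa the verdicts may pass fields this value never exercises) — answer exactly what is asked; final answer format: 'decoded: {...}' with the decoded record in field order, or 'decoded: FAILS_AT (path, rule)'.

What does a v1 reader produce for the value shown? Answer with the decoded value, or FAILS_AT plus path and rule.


in Profile below, arrows point writer -> reader
decode (reader v1):
  tier := "FAX"
  codes := {"k1": 100, "a": 5}
  meta.rating := 3.75
  meta.locale := "omega"
  meta.balance := -2.5
  name := "beta"
  enabled := false
  latitude := -0.5
  writer quantity: kept under "unknown"
  => decoded: {"tier": "FAX", "codes": {"k1": 100, "a": 5}, "meta": {"rating": 3.75, "locale": "omega", "balance": -2.5}, "name": "beta", "enabled": false, "latitude": -0.5, "unknown": {"quantity": 5}}
remaining Profile differences; none change what is asked:
  field balance in record Address: optional changed to required -> no rule fires on it and the decoded Profile view is identical with or without it

decoded: {"tier": "FAX", "codes": {"k1": 100, "a": 5}, "meta": {"rating": 3.75, "locale": "omega", "balance": -2.5}, "name": "beta", "enabled": false, "latitude": -0.5, "unknown": {"quantity": 5}}


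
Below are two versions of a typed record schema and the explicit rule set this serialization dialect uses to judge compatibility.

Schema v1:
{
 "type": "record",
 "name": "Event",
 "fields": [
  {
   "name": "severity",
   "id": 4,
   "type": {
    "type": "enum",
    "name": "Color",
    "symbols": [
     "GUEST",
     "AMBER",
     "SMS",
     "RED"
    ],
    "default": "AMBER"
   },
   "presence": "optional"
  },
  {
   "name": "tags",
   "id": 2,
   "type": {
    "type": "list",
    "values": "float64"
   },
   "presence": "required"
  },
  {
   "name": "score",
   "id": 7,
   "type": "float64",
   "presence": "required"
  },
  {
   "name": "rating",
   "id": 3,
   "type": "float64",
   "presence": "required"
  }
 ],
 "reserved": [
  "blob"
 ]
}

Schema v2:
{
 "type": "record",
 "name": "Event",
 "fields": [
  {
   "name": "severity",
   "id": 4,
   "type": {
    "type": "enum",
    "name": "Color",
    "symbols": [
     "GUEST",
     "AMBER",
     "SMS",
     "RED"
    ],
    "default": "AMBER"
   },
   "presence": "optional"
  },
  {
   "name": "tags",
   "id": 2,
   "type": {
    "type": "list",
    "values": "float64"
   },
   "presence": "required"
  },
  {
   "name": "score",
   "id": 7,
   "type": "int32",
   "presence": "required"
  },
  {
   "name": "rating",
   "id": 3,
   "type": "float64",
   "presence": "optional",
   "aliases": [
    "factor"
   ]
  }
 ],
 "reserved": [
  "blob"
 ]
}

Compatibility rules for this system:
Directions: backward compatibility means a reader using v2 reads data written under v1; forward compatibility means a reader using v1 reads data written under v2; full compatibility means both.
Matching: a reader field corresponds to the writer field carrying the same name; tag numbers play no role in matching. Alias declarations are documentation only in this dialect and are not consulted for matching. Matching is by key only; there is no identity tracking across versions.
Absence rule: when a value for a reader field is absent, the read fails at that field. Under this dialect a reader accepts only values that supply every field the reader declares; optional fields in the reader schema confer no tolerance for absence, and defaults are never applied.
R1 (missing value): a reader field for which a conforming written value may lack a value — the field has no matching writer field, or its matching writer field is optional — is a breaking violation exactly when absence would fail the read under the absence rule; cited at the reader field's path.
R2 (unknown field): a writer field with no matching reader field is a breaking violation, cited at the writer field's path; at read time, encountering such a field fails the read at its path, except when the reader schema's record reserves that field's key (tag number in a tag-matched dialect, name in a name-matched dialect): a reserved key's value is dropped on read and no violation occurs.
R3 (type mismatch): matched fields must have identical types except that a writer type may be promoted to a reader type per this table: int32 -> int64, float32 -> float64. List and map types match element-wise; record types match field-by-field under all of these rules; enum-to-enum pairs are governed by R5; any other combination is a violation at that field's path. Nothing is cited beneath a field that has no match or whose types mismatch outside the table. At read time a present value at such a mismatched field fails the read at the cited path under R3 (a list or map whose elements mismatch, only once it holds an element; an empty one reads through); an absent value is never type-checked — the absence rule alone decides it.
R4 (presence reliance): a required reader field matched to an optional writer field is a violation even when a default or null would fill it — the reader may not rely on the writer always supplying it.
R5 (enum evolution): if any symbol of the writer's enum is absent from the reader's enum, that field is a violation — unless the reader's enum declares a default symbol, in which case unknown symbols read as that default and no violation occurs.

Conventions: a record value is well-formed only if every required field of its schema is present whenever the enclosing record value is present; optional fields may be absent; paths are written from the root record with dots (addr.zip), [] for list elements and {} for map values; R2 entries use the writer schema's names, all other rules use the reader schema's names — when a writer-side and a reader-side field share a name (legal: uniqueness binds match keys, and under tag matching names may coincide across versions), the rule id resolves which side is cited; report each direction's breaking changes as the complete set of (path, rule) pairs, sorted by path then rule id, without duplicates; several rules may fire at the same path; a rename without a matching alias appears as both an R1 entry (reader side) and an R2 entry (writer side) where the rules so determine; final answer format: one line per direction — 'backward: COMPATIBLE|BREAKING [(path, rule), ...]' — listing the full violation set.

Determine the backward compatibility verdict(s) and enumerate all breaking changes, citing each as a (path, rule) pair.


each type pair in Event: writer, then reader
backward pass over Event, reader schema v2, writer schema v1:
  severity <- severity (Color -> Color, writer optional)
  tags <- tags (list<float64> -> list<float64>, writer required)
  score <- score (float64 -> int32, writer required)
  rating <- rating (float64 -> float64, writer required)
  rule R3 violated at score
  rule R1 violated at severity
  => 2 violation(s): backward is BREAKING for Event
remaining Event differences; none change what is asked:
  field rating in record Event: required changed to optional -> affects forward compatibility only, which is not asked

backward: BREAKING [(score, R3), (severity, R1)]


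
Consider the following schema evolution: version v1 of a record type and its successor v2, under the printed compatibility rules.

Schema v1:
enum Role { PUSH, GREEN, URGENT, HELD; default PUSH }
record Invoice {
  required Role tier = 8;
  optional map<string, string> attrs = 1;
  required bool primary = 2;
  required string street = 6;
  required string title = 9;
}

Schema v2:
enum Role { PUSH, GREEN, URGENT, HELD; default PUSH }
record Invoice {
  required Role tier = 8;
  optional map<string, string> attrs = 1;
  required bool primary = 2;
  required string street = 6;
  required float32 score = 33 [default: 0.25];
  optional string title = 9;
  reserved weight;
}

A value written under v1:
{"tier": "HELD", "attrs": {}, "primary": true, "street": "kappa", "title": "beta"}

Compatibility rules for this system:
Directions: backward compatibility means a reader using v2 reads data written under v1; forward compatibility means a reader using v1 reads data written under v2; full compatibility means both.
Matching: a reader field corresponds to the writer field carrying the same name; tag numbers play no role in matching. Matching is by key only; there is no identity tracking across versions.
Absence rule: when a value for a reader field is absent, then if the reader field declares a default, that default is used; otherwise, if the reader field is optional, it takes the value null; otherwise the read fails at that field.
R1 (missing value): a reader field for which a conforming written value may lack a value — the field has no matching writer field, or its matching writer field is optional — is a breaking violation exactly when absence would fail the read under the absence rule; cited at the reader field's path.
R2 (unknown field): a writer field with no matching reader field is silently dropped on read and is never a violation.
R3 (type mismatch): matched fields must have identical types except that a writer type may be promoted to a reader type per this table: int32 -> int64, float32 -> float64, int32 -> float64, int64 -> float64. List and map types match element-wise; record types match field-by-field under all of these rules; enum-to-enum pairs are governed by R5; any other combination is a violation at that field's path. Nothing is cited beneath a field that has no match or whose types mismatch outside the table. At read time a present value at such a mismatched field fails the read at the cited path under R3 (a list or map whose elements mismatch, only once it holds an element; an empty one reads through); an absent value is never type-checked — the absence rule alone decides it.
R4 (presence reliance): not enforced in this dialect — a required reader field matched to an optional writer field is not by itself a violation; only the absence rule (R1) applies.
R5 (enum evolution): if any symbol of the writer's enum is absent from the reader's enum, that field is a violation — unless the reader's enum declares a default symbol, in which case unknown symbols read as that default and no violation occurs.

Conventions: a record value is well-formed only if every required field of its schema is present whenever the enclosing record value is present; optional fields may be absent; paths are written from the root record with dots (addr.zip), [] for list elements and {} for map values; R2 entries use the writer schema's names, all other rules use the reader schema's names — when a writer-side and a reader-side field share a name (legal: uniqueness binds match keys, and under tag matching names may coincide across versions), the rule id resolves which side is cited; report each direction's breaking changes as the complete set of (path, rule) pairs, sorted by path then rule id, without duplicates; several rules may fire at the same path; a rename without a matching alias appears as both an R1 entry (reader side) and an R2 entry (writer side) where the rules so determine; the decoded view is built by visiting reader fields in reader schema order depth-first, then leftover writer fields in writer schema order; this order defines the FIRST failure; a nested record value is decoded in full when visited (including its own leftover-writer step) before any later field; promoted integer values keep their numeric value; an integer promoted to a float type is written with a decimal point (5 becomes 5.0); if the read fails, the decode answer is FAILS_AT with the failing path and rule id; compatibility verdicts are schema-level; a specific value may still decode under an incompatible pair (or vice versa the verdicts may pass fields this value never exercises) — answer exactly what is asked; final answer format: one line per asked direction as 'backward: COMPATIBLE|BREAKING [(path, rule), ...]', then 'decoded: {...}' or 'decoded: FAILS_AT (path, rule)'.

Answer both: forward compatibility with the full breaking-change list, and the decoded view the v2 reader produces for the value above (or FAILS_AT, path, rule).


the writer's type comes first in each Invoice pair
checking forward for Invoice: reader v1 against writer v2:
  writer required, Role -> Role: reader tier maps from writer tier
  writer optional, map<string, string> -> map<string, string>: reader attrs maps from writer attrs
  writer required, bool -> bool: reader primary maps from writer primary
  writer required, string -> string: reader street maps from writer street
  writer optional, string -> string: reader title maps from writer title
  writer score: unknown to reader
  rule R1 violated at title
  => 1 violation(s): forward is BREAKING for Invoice
decoding the Invoice value with the v2 reader:
  tier := "HELD"
  attrs := {}
  primary := true
  street := "kappa"
  score := 0.25 (missing; default applied)
  title := "beta"
  => decoded: {"tier": "HELD", "attrs": {}, "primary": true, "street": "kappa", "score": 0.25, "title": "beta"}

forward: BREAKING [(title, R1)]; decoded: {"tier": "HELD", "attrs": {}, "primary": true, "street": "kappa", "score": 0.25, "title": "beta"}
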